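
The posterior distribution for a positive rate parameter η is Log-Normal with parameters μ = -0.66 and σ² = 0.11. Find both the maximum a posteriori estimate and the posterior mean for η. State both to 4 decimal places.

Mode = exp(μ − σ²) = exp(-0.77) = 0.4630.
Mean = exp(μ + σ²/2) = exp(-0.605) = 0.5461.
The mean is pulled above the mode by the posterior's right skew.

MAP = 0.4630; posterior mean = 0.5461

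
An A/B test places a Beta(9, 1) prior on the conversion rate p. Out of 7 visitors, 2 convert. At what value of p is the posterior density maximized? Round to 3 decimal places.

Posterior: Beta(9+2, 1+5) = Beta(11, 6).
Mode = (11−1)/(11+6−2) = 10/15 = 0.667.
Mean = 11/(11+6) = 11/17 = 0.647.
This is the posterior mode — the MAP estimate.

0.667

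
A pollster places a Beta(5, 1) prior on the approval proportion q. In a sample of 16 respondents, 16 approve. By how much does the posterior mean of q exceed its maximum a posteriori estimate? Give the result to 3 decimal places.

Posterior: Beta(5+16, 1+0) = Beta(21, 1).
Since β = 1 ≤ 1 and α > 1, the Beta density is monotone increasing on [0,1]; the mode is at 1.
Mean = 21/(21+1) = 0.955.
Difference = 0.955 − 1.000 = -0.045.

-0.045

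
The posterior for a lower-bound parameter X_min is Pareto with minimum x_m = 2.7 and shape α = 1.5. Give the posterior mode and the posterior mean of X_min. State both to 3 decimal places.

The Pareto density is strictly decreasing on [x_m, ∞), so the mode is x_m = 2.700.
Mean = α·x_m/(α−1) = 1.5·2.7/0.5 = 8.100.
Right-skewed posterior ⇒ mode < mean.

X_min_MAP = 2.700, E[X_min|data] = 8.100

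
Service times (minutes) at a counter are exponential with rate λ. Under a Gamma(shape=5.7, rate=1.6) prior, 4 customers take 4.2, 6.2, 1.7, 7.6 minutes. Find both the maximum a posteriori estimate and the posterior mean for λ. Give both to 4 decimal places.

MAP: 0.4085. Posterior mean: 0.4554.

Σ times = 19.7. Posterior: Gamma(shape = 5.7+4 = 9.7, rate = 1.6+19.7 = 21.3).
Mode = (α−1)/β = 8.7/21.3 = 0.4085.
Mean = α/β = 9.7/21.3 = 0.4554.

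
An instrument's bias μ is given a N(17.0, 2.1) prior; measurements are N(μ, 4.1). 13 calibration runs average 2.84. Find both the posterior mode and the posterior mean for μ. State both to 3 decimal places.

Posterior for μ is Normal. Precision-weighted mean: (1/2.1·17.0 + 13/4.1·2.84) / (1/2.1 + 13/4.1) = 4.689.
A Normal posterior is symmetric, so mode = mean.

μ_MAP = 4.689, E[μ|data] = 4.689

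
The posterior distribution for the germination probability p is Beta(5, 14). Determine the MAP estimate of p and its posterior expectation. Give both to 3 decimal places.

Mode = (5−1)/(5+14−2) = 4/17 = 0.235.
Mean = 5/(5+14) = 5/19 = 0.263.

MAP = 0.235, posterior mean = 0.263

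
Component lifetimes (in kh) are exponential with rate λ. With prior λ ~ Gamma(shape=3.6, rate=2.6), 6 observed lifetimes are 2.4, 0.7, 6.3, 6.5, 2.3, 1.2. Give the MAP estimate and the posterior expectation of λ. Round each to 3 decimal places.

Σ times = 19.4. Posterior: Gamma(shape = 3.6+6 = 9.6, rate = 2.6+19.4 = 22.0).
Mode = (α−1)/β = 8.6/22.0 = 0.391.
Mean = α/β = 9.6/22.0 = 0.436.

MAP = 0.391; posterior mean = 0.436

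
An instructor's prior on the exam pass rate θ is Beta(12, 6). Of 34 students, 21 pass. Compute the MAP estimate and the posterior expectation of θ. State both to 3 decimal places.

MAP estimate = 0.640, posterior expectation = 0.635

Posterior: Beta(12+21, 6+13) = Beta(33, 19).
Mode = (33−1)/(33+19−2) = 32/50 = 0.640.
Mean = 33/(33+19) = 33/52 = 0.635.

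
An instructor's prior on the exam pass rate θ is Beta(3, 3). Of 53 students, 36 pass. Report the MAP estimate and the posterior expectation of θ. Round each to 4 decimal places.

Posterior: Beta(3+36, 3+17) = Beta(39, 20).
Mode = (39−1)/(39+20−2) = 38/57 = 0.6667.
Mean = 39/(39+20) = 39/59 = 0.6610.

θ_MAP = 0.6667, E[θ|data] = 0.6610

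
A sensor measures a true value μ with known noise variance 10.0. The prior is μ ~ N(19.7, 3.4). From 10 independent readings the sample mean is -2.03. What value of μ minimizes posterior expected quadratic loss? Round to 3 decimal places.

2.909

Posterior for μ is Normal. Precision-weighted mean: (1/3.4·19.7 + 10/10.0·-2.03) / (1/3.4 + 10/10.0) = 2.909.
A Normal posterior is symmetric, so mode = mean.
Quadratic loss ⇒ the optimal estimator is the posterior mean.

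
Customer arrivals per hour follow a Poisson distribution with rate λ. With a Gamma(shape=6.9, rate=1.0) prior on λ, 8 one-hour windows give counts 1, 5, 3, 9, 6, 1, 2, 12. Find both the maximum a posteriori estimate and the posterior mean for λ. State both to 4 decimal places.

Σ counts = 39. Posterior: Gamma(shape = 6.9+39 = 45.9, rate = 1.0+8 = 9.0).
Mode = (α−1)/β = 44.9/9.0 = 4.9889.
Mean = α/β = 45.9/9.0 = 5.1000.

λ_MAP = 4.9889, E[λ|data] = 5.1000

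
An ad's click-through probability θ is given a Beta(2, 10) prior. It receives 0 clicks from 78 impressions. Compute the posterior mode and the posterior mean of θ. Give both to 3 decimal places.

Posterior: Beta(2+0, 10+78) = Beta(2, 88).
Mode = (2−1)/(2+88−2) = 1/88 = 0.011.
Mean = 2/(2+88) = 2/90 = 0.022.

θ_MAP = 0.011, E[θ|data] = 0.022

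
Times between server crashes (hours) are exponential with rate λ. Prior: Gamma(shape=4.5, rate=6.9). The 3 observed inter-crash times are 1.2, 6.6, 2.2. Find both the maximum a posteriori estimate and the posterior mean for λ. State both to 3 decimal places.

MAP = 0.385; posterior mean = 0.444

Σ times = 10.0. Posterior: Gamma(shape = 4.5+3 = 7.5, rate = 6.9+10.0 = 16.9).
Mode = (α−1)/β = 6.5/16.9 = 0.385.
Mean = α/β = 7.5/16.9 = 0.444.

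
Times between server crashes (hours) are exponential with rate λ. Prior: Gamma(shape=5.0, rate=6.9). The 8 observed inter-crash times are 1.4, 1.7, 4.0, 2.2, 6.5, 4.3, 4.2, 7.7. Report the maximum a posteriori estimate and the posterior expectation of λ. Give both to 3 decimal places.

Σ times = 32.0. Posterior: Gamma(shape = 5.0+8 = 13.0, rate = 6.9+32.0 = 38.9).
Mode = (α−1)/β = 12.0/38.9 = 0.308.
Mean = α/β = 13.0/38.9 = 0.334.

λ_MAP = 0.308, E[λ|data] = 0.334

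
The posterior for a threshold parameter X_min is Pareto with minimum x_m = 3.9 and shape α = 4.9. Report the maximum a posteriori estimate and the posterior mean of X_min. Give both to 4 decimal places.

The Pareto density is strictly decreasing on [x_m, ∞), so the mode is x_m = 3.9000.
Mean = α·x_m/(α−1) = 4.9·3.9/3.9 = 4.9000.

MAP = 3.9000, posterior mean = 4.9000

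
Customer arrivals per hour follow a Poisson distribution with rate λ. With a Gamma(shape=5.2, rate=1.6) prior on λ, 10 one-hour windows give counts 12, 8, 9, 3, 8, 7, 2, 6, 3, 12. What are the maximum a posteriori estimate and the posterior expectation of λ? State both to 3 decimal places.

Σ counts = 70. Posterior: Gamma(shape = 5.2+70 = 75.2, rate = 1.6+10 = 11.6).
Mode = (α−1)/β = 74.2/11.6 = 6.397.
Mean = α/β = 75.2/11.6 = 6.483.

λ_MAP = 6.397, E[λ|data] = 6.483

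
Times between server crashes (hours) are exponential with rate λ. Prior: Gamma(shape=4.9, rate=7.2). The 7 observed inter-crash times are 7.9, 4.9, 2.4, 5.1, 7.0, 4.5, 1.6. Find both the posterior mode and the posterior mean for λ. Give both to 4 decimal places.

MAP = 0.2685; posterior mean = 0.2931

Σ times = 33.4. Posterior: Gamma(shape = 4.9+7 = 11.9, rate = 7.2+33.4 = 40.6).
Mode = (α−1)/β = 10.9/40.6 = 0.2685.
Mean = α/β = 11.9/40.6 = 0.2931.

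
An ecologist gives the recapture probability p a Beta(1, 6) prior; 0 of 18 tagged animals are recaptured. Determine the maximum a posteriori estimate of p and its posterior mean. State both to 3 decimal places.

MAP: 0.000. Posterior mean: 0.040.

Posterior: Beta(1+0, 6+18) = Beta(1, 24).
Since α = 1 ≤ 1 and β > 1, the Beta density is monotone decreasing on [0,1]; the mode is at 0.
Mean = 1/(1+24) = 0.040.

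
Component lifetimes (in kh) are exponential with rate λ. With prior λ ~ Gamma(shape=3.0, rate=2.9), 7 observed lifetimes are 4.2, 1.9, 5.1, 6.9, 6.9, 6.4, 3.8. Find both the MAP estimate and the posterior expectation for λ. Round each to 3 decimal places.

MAP: 0.236. Posterior mean: 0.262.

Σ times = 35.2. Posterior: Gamma(shape = 3.0+7 = 10.0, rate = 2.9+35.2 = 38.1).
Mode = (α−1)/β = 9.0/38.1 = 0.236.
Mean = α/β = 10.0/38.1 = 0.262.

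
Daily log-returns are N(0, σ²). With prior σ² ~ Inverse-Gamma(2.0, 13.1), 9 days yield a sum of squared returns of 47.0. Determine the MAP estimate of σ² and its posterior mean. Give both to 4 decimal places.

MAP: 4.8800. Posterior mean: 6.6545.

Posterior: Inverse-Gamma(shape = 2.0+9/2 = 6.5, scale = 13.1+47.0/2 = 36.6).
Mode = β/(α+1) = 36.6/7.5 = 4.8800.
Mean = β/(α−1) = 36.6/5.5 = 6.6545.
The mean is pulled above the mode by the posterior's right skew.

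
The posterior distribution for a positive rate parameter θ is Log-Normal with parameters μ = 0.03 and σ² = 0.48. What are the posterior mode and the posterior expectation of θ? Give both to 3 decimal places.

Mode = exp(μ − σ²) = exp(-0.45) = 0.638.
Mean = exp(μ + σ²/2) = exp(0.270) = 1.310.

posterior mode = 0.638, posterior expectation = 1.310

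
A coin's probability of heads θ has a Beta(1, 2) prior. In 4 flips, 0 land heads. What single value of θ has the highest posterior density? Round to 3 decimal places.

0.000

Posterior: Beta(1+0, 2+4) = Beta(1, 6).
Since α = 1 ≤ 1 and β > 1, the Beta density is monotone decreasing on [0,1]; the mode is at 0.
Mean = 1/(1+6) = 0.143.
This is the posterior mode — the MAP estimate.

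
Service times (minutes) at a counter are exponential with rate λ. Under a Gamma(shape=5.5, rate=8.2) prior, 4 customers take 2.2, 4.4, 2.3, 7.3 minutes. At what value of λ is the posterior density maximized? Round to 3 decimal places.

Σ times = 16.2. Posterior: Gamma(shape = 5.5+4 = 9.5, rate = 8.2+16.2 = 24.4).
Mode = (α−1)/β = 8.5/24.4 = 0.348.
Mean = α/β = 9.5/24.4 = 0.389.
This is the posterior mode — the MAP estimate.

0.348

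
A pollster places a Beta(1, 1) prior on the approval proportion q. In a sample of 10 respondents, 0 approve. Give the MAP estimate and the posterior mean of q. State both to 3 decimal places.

Posterior: Beta(1+0, 1+10) = Beta(1, 11).
Since α = 1 ≤ 1 and β > 1, the Beta density is monotone decreasing on [0,1]; the mode is at 0.
Mean = 1/(1+11) = 0.083.
The posterior is right-skewed, so the mean exceeds the mode.

MAP = 0.000; posterior mean = 0.083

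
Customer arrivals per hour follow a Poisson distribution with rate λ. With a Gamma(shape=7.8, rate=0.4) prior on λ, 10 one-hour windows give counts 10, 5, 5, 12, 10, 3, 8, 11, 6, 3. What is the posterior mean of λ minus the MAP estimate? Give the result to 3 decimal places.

0.096

Σ counts = 73. Posterior: Gamma(shape = 7.8+73 = 80.8, rate = 0.4+10 = 10.4).
Mode = (α−1)/β = 79.8/10.4 = 7.673.
Mean = α/β = 80.8/10.4 = 7.769.
Difference = 7.769 − 7.673 = 0.096.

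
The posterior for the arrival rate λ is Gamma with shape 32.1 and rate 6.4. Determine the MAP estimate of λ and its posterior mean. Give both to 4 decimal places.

Mode = (α−1)/β = 31.1/6.4 = 4.8594.
Mean = α/β = 32.1/6.4 = 5.0156.
The posterior is right-skewed, so the mean exceeds the mode.

MAP estimate = 4.8594, posterior mean = 5.0156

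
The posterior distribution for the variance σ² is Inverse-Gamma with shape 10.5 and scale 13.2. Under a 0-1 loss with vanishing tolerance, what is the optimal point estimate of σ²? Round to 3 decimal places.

1.148

Mode = β/(α+1) = 13.2/11.5 = 1.148.
Mean = β/(α−1) = 13.2/9.5 = 1.389.
This is the posterior mode — the MAP estimate.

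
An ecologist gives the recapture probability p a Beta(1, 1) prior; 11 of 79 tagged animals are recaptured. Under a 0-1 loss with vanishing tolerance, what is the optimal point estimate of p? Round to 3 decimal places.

0.139

Posterior: Beta(1+11, 1+68) = Beta(12, 69).
Mode = (12−1)/(12+69−2) = 11/79 = 0.139.
With a flat prior the MAP equals the MLE, 11/79.
Mean = 12/(12+69) = 12/81 = 0.148.
This is the posterior mode — the MAP estimate.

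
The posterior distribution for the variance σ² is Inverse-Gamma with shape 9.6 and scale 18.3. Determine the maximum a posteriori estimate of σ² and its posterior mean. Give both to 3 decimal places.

MAP = 1.726, posterior mean = 2.128

Mode = β/(α+1) = 18.3/10.6 = 1.726.
Mean = β/(α−1) = 18.3/8.6 = 2.128.
The mean is pulled above the mode by the posterior's right skew.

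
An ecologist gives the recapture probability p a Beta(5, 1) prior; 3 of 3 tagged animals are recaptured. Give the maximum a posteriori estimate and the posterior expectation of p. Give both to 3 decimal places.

MAP = 1.000, posterior mean = 0.889

Posterior: Beta(5+3, 1+0) = Beta(8, 1).
Since β = 1 ≤ 1 and α > 1, the Beta density is monotone increasing on [0,1]; the mode is at 1.
Mean = 8/(8+1) = 0.889.
The posterior is left-skewed, so the mode exceeds the mean.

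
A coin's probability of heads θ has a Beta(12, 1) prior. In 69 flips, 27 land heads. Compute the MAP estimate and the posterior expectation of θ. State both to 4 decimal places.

MAP = 0.4750, posterior mean = 0.4756

Posterior: Beta(12+27, 1+42) = Beta(39, 43).
Mode = (39−1)/(39+43−2) = 38/80 = 0.4750.
Mean = 39/(39+43) = 39/82 = 0.4756.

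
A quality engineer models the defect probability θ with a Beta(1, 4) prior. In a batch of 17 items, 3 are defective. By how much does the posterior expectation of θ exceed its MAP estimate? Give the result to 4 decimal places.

0.0318

Posterior: Beta(1+3, 4+14) = Beta(4, 18).
Mode = (4−1)/(4+18−2) = 3/20 = 0.1500.
Mean = 4/(4+18) = 4/22 = 0.1818.
Difference = 0.1818 − 0.1500 = 0.0318.
The mean is pulled above the mode by the posterior's right skew.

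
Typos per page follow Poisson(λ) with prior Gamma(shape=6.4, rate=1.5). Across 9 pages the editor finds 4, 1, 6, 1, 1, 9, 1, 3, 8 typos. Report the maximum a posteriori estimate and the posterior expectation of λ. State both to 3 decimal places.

maximum a posteriori estimate = 3.752, posterior expectation = 3.848

Σ counts = 34. Posterior: Gamma(shape = 6.4+34 = 40.4, rate = 1.5+9 = 10.5).
Mode = (α−1)/β = 39.4/10.5 = 3.752.
Mean = α/β = 40.4/10.5 = 3.848.
The mean is pulled above the mode by the posterior's right skew.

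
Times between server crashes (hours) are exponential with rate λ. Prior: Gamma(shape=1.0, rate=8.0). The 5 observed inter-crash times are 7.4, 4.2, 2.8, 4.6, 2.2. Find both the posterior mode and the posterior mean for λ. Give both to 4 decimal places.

Σ times = 21.2. Posterior: Gamma(shape = 1.0+5 = 6.0, rate = 8.0+21.2 = 29.2).
Mode = (α−1)/β = 5.0/29.2 = 0.1712.
Mean = α/β = 6.0/29.2 = 0.2055.

posterior mode = 0.1712, posterior mean = 0.2055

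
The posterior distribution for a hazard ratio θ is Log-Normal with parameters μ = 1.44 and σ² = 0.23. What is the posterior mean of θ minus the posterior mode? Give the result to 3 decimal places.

Mode = exp(μ − σ²) = exp(1.21) = 3.353.
Mean = exp(μ + σ²/2) = exp(1.555) = 4.735.
Difference = 4.735 − 3.353 = 1.382.

1.382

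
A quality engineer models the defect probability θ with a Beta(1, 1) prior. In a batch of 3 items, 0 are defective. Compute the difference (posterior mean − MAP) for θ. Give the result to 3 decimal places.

0.200

Posterior: Beta(1+0, 1+3) = Beta(1, 4).
Since α = 1 ≤ 1 and β > 1, the Beta density is monotone decreasing on [0,1]; the mode is at 0.
Mean = 1/(1+4) = 0.200.
Difference = 0.200 − 0.000 = 0.200.
The posterior is right-skewed, so the mean exceeds the mode.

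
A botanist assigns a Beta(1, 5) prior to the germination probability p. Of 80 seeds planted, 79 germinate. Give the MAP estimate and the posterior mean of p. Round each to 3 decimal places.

MAP = 0.940; posterior mean = 0.930

Posterior: Beta(1+79, 5+1) = Beta(80, 6).
Mode = (80−1)/(80+6−2) = 79/84 = 0.940.
Mean = 80/(80+6) = 80/86 = 0.930.
Left-skewed posterior ⇒ mean < mode.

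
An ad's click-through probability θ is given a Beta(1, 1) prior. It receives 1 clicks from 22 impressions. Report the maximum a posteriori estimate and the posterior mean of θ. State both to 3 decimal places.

Posterior: Beta(1+1, 1+21) = Beta(2, 22).
Mode = (2−1)/(2+22−2) = 1/22 = 0.045.
Mean = 2/(2+22) = 2/24 = 0.083.

maximum a posteriori estimate = 0.045, posterior mean = 0.083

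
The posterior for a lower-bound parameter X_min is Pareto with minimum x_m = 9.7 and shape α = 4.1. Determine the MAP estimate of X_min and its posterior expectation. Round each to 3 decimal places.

The Pareto density is strictly decreasing on [x_m, ∞), so the mode is x_m = 9.700.
Mean = α·x_m/(α−1) = 4.1·9.7/3.1 = 12.829.

MAP estimate = 9.700, posterior expectation = 12.829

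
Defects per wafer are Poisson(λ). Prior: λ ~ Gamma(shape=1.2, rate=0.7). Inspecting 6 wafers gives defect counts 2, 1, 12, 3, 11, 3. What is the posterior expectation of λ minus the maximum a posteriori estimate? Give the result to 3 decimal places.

0.149

Σ counts = 32. Posterior: Gamma(shape = 1.2+32 = 33.2, rate = 0.7+6 = 6.7).
Mode = (α−1)/β = 32.2/6.7 = 4.806.
Mean = α/β = 33.2/6.7 = 4.955.
Difference = 4.955 − 4.806 = 0.149.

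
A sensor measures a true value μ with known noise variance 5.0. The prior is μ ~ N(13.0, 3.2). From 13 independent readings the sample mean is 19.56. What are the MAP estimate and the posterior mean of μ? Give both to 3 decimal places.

MAP = 18.856; posterior mean = 18.856

Posterior for μ is Normal. Precision-weighted mean: (1/3.2·13.0 + 13/5.0·19.56) / (1/3.2 + 13/5.0) = 18.856.
A Normal posterior is symmetric, so mode = mean.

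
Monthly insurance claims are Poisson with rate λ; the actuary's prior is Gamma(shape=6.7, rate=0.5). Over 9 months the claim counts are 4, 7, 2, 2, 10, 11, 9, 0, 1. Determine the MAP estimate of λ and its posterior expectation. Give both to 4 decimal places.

Σ counts = 46. Posterior: Gamma(shape = 6.7+46 = 52.7, rate = 0.5+9 = 9.5).
Mode = (α−1)/β = 51.7/9.5 = 5.4421.
Mean = α/β = 52.7/9.5 = 5.5474.

MAP: 5.4421. Posterior mean: 5.5474.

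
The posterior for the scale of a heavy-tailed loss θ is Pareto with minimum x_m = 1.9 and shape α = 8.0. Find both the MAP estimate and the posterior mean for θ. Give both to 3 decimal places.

The Pareto density is strictly decreasing on [x_m, ∞), so the mode is x_m = 1.900.
Mean = α·x_m/(α−1) = 8.0·1.9/7.0 = 2.171.

MAP estimate = 1.900, posterior mean = 2.171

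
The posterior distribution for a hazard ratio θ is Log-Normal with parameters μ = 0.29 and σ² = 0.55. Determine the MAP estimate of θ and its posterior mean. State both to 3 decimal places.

Mode = exp(μ − σ²) = exp(-0.26) = 0.771.
Mean = exp(μ + σ²/2) = exp(0.565) = 1.759.

MAP: 0.771. Posterior mean: 1.759.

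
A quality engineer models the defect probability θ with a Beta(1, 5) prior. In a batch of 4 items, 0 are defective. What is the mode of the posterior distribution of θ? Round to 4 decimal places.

0.0000

Posterior: Beta(1+0, 5+4) = Beta(1, 9).
Since α = 1 ≤ 1 and β > 1, the Beta density is monotone decreasing on [0,1]; the mode is at 0.
Mean = 1/(1+9) = 0.1000.
This is the posterior mode — the MAP estimate.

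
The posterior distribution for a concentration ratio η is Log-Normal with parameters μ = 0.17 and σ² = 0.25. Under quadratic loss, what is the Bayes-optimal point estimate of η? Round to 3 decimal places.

1.343

Mode = exp(μ − σ²) = exp(-0.08) = 0.923.
Mean = exp(μ + σ²/2) = exp(0.295) = 1.343.
Quadratic loss ⇒ the optimal estimator is the posterior mean.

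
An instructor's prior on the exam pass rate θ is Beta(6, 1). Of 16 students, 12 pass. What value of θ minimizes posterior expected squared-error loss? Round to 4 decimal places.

0.7826

Posterior: Beta(6+12, 1+4) = Beta(18, 5).
Mode = (18−1)/(18+5−2) = 17/21 = 0.8095.
Mean = 18/(18+5) = 18/23 = 0.7826.
Squared-error loss ⇒ the optimal estimator is the posterior mean.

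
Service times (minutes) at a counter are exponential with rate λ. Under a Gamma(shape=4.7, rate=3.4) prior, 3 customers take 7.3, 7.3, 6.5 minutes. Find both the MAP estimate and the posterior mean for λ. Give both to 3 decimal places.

Σ times = 21.1. Posterior: Gamma(shape = 4.7+3 = 7.7, rate = 3.4+21.1 = 24.5).
Mode = (α−1)/β = 6.7/24.5 = 0.273.
Mean = α/β = 7.7/24.5 = 0.314.

MAP estimate = 0.273, posterior mean = 0.314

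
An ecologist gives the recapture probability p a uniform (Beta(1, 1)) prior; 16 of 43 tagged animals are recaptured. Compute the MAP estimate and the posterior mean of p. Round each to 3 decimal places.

MAP: 0.372. Posterior mean: 0.378.

Posterior: Beta(1+16, 1+27) = Beta(17, 28).
Mode = (17−1)/(17+28−2) = 16/43 = 0.372.
Mean = 17/(17+28) = 17/45 = 0.378.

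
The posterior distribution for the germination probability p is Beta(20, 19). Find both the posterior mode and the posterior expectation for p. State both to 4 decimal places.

MAP: 0.5135. Posterior mean: 0.5128.

Mode = (20−1)/(20+19−2) = 19/37 = 0.5135.
Mean = 20/(20+19) = 20/39 = 0.5128.
The posterior is left-skewed, so the mode exceeds the mean.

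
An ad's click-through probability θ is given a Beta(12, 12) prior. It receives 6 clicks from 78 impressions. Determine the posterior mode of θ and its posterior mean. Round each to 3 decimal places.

Posterior: Beta(12+6, 12+72) = Beta(18, 84).
Mode = (18−1)/(18+84−2) = 17/100 = 0.170.
Mean = 18/(18+84) = 18/102 = 0.176.

MAP = 0.170; posterior mean = 0.176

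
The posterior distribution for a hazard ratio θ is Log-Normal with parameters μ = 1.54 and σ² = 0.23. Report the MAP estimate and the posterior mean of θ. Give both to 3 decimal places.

MAP estimate = 3.706, posterior mean = 5.233

Mode = exp(μ − σ²) = exp(1.31) = 3.706.
Mean = exp(μ + σ²/2) = exp(1.655) = 5.233.
The posterior is right-skewed, so the mean exceeds the mode.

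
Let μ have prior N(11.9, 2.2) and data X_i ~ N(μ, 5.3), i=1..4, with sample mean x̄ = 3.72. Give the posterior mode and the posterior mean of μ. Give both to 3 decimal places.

MAP: 6.795. Posterior mean: 6.795.

Posterior for μ is Normal. Precision-weighted mean: (1/2.2·11.9 + 4/5.3·3.72) / (1/2.2 + 4/5.3) = 6.795.
A Normal posterior is symmetric, so mode = mean.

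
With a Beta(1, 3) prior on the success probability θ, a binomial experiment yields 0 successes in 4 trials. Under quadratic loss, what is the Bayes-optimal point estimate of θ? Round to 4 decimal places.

Posterior: Beta(1+0, 3+4) = Beta(1, 7).
Since α = 1 ≤ 1 and β > 1, the Beta density is monotone decreasing on [0,1]; the mode is at 0.
Mean = 1/(1+7) = 0.1250.
Quadratic loss ⇒ the optimal estimator is the posterior mean.

0.1250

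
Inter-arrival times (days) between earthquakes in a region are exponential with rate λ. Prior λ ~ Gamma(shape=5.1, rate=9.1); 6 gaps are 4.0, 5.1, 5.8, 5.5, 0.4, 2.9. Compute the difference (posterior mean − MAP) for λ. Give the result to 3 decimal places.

Σ times = 23.7. Posterior: Gamma(shape = 5.1+6 = 11.1, rate = 9.1+23.7 = 32.8).
Mode = (α−1)/β = 10.1/32.8 = 0.308.
Mean = α/β = 11.1/32.8 = 0.338.
Difference = 0.338 − 0.308 = 0.030.
Right-skewed posterior ⇒ mode < mean.

0.030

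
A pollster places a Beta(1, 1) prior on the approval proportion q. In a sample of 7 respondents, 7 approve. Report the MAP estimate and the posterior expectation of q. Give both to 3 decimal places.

MAP estimate = 1.000, posterior expectation = 0.889

Posterior: Beta(1+7, 1+0) = Beta(8, 1).
Since β = 1 ≤ 1 and α > 1, the Beta density is monotone increasing on [0,1]; the mode is at 1.
Mean = 8/(8+1) = 0.889.
The mean is pulled below the mode by the posterior's left skew.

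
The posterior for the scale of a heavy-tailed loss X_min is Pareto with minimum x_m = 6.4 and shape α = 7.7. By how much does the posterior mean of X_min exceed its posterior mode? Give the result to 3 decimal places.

0.955

The Pareto density is strictly decreasing on [x_m, ∞), so the mode is x_m = 6.400.
Mean = α·x_m/(α−1) = 7.7·6.4/6.7 = 7.355.
Difference = 7.355 − 6.400 = 0.955.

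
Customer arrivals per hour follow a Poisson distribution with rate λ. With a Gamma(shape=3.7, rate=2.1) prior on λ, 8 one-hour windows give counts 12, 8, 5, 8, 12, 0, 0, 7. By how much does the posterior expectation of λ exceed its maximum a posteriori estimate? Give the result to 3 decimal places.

Σ counts = 52. Posterior: Gamma(shape = 3.7+52 = 55.7, rate = 2.1+8 = 10.1).
Mode = (α−1)/β = 54.7/10.1 = 5.416.
Mean = α/β = 55.7/10.1 = 5.515.
Difference = 5.515 − 5.416 = 0.099.
The mean is pulled above the mode by the posterior's right skew.

0.099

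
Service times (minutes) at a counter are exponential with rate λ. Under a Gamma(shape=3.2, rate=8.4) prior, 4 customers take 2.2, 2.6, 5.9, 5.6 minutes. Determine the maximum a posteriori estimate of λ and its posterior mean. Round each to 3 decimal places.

MAP = 0.251, posterior mean = 0.291

Σ times = 16.3. Posterior: Gamma(shape = 3.2+4 = 7.2, rate = 8.4+16.3 = 24.7).
Mode = (α−1)/β = 6.2/24.7 = 0.251.
Mean = α/β = 7.2/24.7 = 0.291.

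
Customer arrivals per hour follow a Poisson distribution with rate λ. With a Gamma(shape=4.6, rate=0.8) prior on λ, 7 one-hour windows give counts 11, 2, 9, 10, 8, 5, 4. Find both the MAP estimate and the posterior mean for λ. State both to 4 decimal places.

Σ counts = 49. Posterior: Gamma(shape = 4.6+49 = 53.6, rate = 0.8+7 = 7.8).
Mode = (α−1)/β = 52.6/7.8 = 6.7436.
Mean = α/β = 53.6/7.8 = 6.8718.

MAP estimate = 6.7436, posterior mean = 6.8718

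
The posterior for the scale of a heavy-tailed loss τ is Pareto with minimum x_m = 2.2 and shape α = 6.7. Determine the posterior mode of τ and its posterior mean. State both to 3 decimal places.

MAP = 2.200, posterior mean = 2.586

The Pareto density is strictly decreasing on [x_m, ∞), so the mode is x_m = 2.200.
Mean = α·x_m/(α−1) = 6.7·2.2/5.7 = 2.586.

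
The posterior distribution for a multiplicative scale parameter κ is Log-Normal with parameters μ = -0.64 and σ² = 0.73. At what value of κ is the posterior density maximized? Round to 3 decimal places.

Mode = exp(μ − σ²) = exp(-1.37) = 0.254.
Mean = exp(μ + σ²/2) = exp(-0.275) = 0.760.
This is the posterior mode — the MAP estimate.

0.254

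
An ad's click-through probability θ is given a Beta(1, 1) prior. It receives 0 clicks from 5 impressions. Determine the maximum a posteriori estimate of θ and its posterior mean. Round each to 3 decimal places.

MAP = 0.000, posterior mean = 0.143

Posterior: Beta(1+0, 1+5) = Beta(1, 6).
Since α = 1 ≤ 1 and β > 1, the Beta density is monotone decreasing on [0,1]; the mode is at 0.
Mean = 1/(1+6) = 0.143.
Mean > mode: the posterior has a right tail.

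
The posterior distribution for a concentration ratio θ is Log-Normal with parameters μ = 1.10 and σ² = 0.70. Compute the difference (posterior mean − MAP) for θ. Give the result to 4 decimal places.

Mode = exp(μ − σ²) = exp(0.40) = 1.4918.
Mean = exp(μ + σ²/2) = exp(1.450) = 4.2631.
Difference = 4.2631 − 1.4918 = 2.7713.

2.7713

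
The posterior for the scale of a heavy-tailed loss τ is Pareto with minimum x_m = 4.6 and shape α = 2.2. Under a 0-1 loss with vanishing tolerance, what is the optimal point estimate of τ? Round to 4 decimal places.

The Pareto density is strictly decreasing on [x_m, ∞), so the mode is x_m = 4.6000.
Mean = α·x_m/(α−1) = 2.2·4.6/1.2 = 8.4333.
This is the posterior mode — the MAP estimate.

4.6000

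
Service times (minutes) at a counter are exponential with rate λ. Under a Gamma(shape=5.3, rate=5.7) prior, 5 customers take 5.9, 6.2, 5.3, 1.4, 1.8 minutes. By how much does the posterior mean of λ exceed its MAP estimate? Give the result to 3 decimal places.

Σ times = 20.6. Posterior: Gamma(shape = 5.3+5 = 10.3, rate = 5.7+20.6 = 26.3).
Mode = (α−1)/β = 9.3/26.3 = 0.354.
Mean = α/β = 10.3/26.3 = 0.392.
Difference = 0.392 − 0.354 = 0.038.
The mean is pulled above the mode by the posterior's right skew.

0.038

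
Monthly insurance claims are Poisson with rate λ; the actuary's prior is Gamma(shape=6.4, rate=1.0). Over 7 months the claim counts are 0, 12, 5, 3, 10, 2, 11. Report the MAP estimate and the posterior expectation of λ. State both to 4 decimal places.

λ_MAP = 6.0500, E[λ|data] = 6.1750

Σ counts = 43. Posterior: Gamma(shape = 6.4+43 = 49.4, rate = 1.0+7 = 8.0).
Mode = (α−1)/β = 48.4/8.0 = 6.0500.
Mean = α/β = 49.4/8.0 = 6.1750.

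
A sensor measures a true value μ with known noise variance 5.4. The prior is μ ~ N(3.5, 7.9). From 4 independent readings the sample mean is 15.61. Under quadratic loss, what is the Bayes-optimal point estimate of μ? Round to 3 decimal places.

13.843

Posterior for μ is Normal. Precision-weighted mean: (1/7.9·3.5 + 4/5.4·15.61) / (1/7.9 + 4/5.4) = 13.843.
A Normal posterior is symmetric, so mode = mean.
Quadratic loss ⇒ the optimal estimator is the posterior mean.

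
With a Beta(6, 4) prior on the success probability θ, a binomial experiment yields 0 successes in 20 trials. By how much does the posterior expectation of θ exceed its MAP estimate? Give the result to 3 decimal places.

Posterior: Beta(6+0, 4+20) = Beta(6, 24).
Mode = (6−1)/(6+24−2) = 5/28 = 0.179.
Mean = 6/(6+24) = 6/30 = 0.200.
Difference = 0.200 − 0.179 = 0.021.

0.021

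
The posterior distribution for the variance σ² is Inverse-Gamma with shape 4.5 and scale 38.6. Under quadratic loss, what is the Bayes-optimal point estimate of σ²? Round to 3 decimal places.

Mode = β/(α+1) = 38.6/5.5 = 7.018.
Mean = β/(α−1) = 38.6/3.5 = 11.029.
Quadratic loss ⇒ the optimal estimator is the posterior mean.

11.029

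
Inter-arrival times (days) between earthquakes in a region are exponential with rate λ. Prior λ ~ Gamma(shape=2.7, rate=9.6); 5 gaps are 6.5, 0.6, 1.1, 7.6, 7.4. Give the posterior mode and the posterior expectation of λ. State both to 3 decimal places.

MAP: 0.204. Posterior mean: 0.235.

Σ times = 23.2. Posterior: Gamma(shape = 2.7+5 = 7.7, rate = 9.6+23.2 = 32.8).
Mode = (α−1)/β = 6.7/32.8 = 0.204.
Mean = α/β = 7.7/32.8 = 0.235.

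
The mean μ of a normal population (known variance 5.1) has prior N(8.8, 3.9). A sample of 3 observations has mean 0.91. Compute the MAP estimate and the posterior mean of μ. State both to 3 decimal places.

Posterior for μ is Normal. Precision-weighted mean: (1/3.9·8.8 + 3/5.1·0.91) / (1/3.9 + 3/5.1) = 3.305.
A Normal posterior is symmetric, so mode = mean.

MAP = 3.305; posterior mean = 3.305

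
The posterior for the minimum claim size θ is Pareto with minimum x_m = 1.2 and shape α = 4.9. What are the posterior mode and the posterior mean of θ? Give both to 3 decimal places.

MAP = 1.200; posterior mean = 1.508

The Pareto density is strictly decreasing on [x_m, ∞), so the mode is x_m = 1.200.
Mean = α·x_m/(α−1) = 4.9·1.2/3.9 = 1.508.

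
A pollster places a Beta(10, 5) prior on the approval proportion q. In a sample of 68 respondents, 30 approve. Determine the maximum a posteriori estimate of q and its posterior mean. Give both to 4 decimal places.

Posterior: Beta(10+30, 5+38) = Beta(40, 43).
Mode = (40−1)/(40+43−2) = 39/81 = 0.4815.
Mean = 40/(40+43) = 40/83 = 0.4819.
Mean > mode: the posterior has a right tail.

q_MAP = 0.4815, E[q|data] = 0.4819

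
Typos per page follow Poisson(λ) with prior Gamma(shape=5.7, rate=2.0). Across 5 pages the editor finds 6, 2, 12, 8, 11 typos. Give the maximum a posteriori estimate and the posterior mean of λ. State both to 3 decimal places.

Σ counts = 39. Posterior: Gamma(shape = 5.7+39 = 44.7, rate = 2.0+5 = 7.0).
Mode = (α−1)/β = 43.7/7.0 = 6.243.
Mean = α/β = 44.7/7.0 = 6.386.
The posterior is right-skewed, so the mean exceeds the mode.

MAP = 6.243; posterior mean = 6.386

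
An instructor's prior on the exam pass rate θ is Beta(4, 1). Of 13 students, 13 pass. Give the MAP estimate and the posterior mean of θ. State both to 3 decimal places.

MAP = 1.000, posterior mean = 0.944

Posterior: Beta(4+13, 1+0) = Beta(17, 1).
Since β = 1 ≤ 1 and α > 1, the Beta density is monotone increasing on [0,1]; the mode is at 1.
Mean = 17/(17+1) = 0.944.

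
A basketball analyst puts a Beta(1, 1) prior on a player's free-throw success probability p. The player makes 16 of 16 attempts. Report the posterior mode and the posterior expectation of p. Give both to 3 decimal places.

posterior mode = 1.000, posterior expectation = 0.944

Posterior: Beta(1+16, 1+0) = Beta(17, 1).
Since β = 1 ≤ 1 and α > 1, the Beta density is monotone increasing on [0,1]; the mode is at 1.
Mean = 17/(17+1) = 0.944.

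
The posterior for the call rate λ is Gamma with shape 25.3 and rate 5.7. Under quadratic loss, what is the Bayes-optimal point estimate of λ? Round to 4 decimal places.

4.4386

Mode = (α−1)/β = 24.3/5.7 = 4.2632.
Mean = α/β = 25.3/5.7 = 4.4386.
Quadratic loss ⇒ the optimal estimator is the posterior mean.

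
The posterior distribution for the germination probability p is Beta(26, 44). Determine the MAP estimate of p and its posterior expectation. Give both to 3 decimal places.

MAP = 0.368, posterior mean = 0.371

Mode = (26−1)/(26+44−2) = 25/68 = 0.368.
Mean = 26/(26+44) = 26/70 = 0.371.
The posterior is right-skewed, so the mean exceeds the mode.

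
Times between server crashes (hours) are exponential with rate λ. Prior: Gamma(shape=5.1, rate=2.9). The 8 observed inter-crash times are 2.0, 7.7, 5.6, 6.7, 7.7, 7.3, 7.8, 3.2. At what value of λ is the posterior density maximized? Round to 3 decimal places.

Σ times = 48.0. Posterior: Gamma(shape = 5.1+8 = 13.1, rate = 2.9+48.0 = 50.9).
Mode = (α−1)/β = 12.1/50.9 = 0.238.
Mean = α/β = 13.1/50.9 = 0.257.
This is the posterior mode — the MAP estimate.

0.238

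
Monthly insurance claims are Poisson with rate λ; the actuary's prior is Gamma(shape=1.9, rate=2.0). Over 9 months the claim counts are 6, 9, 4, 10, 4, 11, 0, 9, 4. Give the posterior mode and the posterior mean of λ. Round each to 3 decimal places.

Σ counts = 57. Posterior: Gamma(shape = 1.9+57 = 58.9, rate = 2.0+9 = 11.0).
Mode = (α−1)/β = 57.9/11.0 = 5.264.
Mean = α/β = 58.9/11.0 = 5.355.

MAP = 5.264, posterior mean = 5.355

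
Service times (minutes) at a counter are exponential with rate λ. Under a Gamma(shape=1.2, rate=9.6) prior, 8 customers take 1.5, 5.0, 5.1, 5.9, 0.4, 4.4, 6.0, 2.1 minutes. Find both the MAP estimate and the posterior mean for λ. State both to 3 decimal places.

MAP: 0.205. Posterior mean: 0.230.

Σ times = 30.4. Posterior: Gamma(shape = 1.2+8 = 9.2, rate = 9.6+30.4 = 40.0).
Mode = (α−1)/β = 8.2/40.0 = 0.205.
Mean = α/β = 9.2/40.0 = 0.230.
Mean > mode: the posterior has a right tail.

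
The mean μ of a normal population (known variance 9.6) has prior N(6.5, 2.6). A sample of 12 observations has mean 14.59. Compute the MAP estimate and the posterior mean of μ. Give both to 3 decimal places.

Posterior for μ is Normal. Precision-weighted mean: (1/2.6·6.5 + 12/9.6·14.59) / (1/2.6 + 12/9.6) = 12.686.
A Normal posterior is symmetric, so mode = mean.

MAP estimate = 12.686, posterior mean = 12.686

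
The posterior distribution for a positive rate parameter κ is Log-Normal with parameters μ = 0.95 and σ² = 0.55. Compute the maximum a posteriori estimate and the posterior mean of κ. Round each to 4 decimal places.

Mode = exp(μ − σ²) = exp(0.40) = 1.4918.
Mean = exp(μ + σ²/2) = exp(1.225) = 3.4042.

maximum a posteriori estimate = 1.4918, posterior mean = 3.4042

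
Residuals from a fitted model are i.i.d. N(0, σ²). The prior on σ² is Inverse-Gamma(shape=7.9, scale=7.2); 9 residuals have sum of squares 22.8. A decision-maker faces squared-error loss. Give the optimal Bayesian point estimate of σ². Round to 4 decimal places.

Posterior: Inverse-Gamma(shape = 7.9+9/2 = 12.4, scale = 7.2+22.8/2 = 18.6).
Mode = β/(α+1) = 18.6/13.4 = 1.3881.
Mean = β/(α−1) = 18.6/11.4 = 1.6316.
Squared-error loss ⇒ the optimal estimator is the posterior mean.

1.6316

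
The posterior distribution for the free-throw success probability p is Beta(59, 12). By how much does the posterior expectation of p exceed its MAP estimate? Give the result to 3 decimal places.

-0.010

Mode = (59−1)/(59+12−2) = 58/69 = 0.841.
Mean = 59/(59+12) = 59/71 = 0.831.
Difference = 0.831 − 0.841 = -0.010.
The mean is pulled below the mode by the posterior's left skew.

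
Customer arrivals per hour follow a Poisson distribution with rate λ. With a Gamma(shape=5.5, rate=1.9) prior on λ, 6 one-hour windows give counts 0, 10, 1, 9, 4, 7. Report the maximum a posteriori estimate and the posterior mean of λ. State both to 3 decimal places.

MAP: 4.494. Posterior mean: 4.620.

Σ counts = 31. Posterior: Gamma(shape = 5.5+31 = 36.5, rate = 1.9+6 = 7.9).
Mode = (α−1)/β = 35.5/7.9 = 4.494.
Mean = α/β = 36.5/7.9 = 4.620.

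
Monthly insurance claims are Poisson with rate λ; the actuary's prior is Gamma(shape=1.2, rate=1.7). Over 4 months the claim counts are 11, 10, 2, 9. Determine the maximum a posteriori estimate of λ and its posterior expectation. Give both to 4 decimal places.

Σ counts = 32. Posterior: Gamma(shape = 1.2+32 = 33.2, rate = 1.7+4 = 5.7).
Mode = (α−1)/β = 32.2/5.7 = 5.6491.
Mean = α/β = 33.2/5.7 = 5.8246.

maximum a posteriori estimate = 5.6491, posterior expectation = 5.8246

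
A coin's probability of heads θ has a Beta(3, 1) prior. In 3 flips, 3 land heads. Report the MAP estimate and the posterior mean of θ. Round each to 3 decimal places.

Posterior: Beta(3+3, 1+0) = Beta(6, 1).
Since β = 1 ≤ 1 and α > 1, the Beta density is monotone increasing on [0,1]; the mode is at 1.
Mean = 6/(6+1) = 0.857.

MAP = 1.000; posterior mean = 0.857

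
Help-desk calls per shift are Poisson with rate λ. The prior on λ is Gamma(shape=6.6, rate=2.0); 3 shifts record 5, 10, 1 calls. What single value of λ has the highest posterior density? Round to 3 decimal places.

Σ counts = 16. Posterior: Gamma(shape = 6.6+16 = 22.6, rate = 2.0+3 = 5.0).
Mode = (α−1)/β = 21.6/5.0 = 4.320.
Mean = α/β = 22.6/5.0 = 4.520.
This is the posterior mode — the MAP estimate.

4.320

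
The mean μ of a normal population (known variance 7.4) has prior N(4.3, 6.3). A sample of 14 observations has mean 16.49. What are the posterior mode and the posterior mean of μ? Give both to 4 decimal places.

posterior mode = 15.5464, posterior mean = 15.5464

Posterior for μ is Normal. Precision-weighted mean: (1/6.3·4.3 + 14/7.4·16.49) / (1/6.3 + 14/7.4) = 15.5464.
A Normal posterior is symmetric, so mode = mean.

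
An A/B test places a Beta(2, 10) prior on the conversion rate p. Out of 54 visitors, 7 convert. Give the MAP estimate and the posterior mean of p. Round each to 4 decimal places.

MAP: 0.1250. Posterior mean: 0.1364.

Posterior: Beta(2+7, 10+47) = Beta(9, 57).
Mode = (9−1)/(9+57−2) = 8/64 = 0.1250.
Mean = 9/(9+57) = 9/66 = 0.1364.
The mean is pulled above the mode by the posterior's right skew.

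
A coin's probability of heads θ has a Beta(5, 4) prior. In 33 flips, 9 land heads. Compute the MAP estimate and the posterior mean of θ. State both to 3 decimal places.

Posterior: Beta(5+9, 4+24) = Beta(14, 28).
Mode = (14−1)/(14+28−2) = 13/40 = 0.325.
Mean = 14/(14+28) = 14/42 = 0.333.

MAP = 0.325; posterior mean = 0.333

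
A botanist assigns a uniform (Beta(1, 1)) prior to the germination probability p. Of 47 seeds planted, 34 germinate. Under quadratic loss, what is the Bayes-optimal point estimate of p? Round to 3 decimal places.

0.714

Posterior: Beta(1+34, 1+13) = Beta(35, 14).
Mode = (35−1)/(35+14−2) = 34/47 = 0.723.
With a flat prior the MAP equals the MLE, 34/47.
Mean = 35/(35+14) = 35/49 = 0.714.
Quadratic loss ⇒ the optimal estimator is the posterior mean.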